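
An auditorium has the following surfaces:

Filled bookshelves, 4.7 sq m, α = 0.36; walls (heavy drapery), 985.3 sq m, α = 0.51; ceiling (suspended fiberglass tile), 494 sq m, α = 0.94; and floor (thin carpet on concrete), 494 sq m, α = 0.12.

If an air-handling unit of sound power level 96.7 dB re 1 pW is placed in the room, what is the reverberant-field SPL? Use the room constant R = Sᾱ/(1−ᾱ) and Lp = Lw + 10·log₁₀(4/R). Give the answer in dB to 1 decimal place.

A = 1027.835 sabins; S = 1978.0 sq m.
ᾱ = 1027.835/1978.0 = 0.5196; R = Sᾱ/(1−ᾱ) = 1027.835/(1−0.5196) = 2139.540 sq m.
Lp = Lw + 10 log₁₀(4/R) = 96.7 -27.28 = 69.4 dB.

69.4 dB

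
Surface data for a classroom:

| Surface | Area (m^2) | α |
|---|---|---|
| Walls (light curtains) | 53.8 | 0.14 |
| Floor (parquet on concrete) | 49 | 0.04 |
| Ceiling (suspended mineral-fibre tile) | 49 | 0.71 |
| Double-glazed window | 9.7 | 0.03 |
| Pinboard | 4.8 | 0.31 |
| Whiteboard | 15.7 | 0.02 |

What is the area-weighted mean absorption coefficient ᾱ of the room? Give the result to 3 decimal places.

Total surface area S = 182.0 m^2.
Weighted sum Σ Sα = 46.375.
ᾱ = 46.375 / 182.0 = 0.255.

0.255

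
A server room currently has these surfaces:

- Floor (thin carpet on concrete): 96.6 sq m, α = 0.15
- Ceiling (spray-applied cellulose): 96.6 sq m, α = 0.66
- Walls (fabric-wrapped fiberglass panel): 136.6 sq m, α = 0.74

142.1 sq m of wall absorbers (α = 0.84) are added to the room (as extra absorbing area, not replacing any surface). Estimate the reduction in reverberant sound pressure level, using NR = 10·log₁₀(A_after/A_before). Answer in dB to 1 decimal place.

Summing Sᵢαᵢ: 14.490 + 63.756 + 101.084 → A_before = 179.330 sabins.
Added absorption = 142.1 × 0.84 = 119.364 sabins.
New total A_after = 298.694 sabins.
NR = 10·log₁₀(298.694/179.330) = 2.2 dB.

2.2 dB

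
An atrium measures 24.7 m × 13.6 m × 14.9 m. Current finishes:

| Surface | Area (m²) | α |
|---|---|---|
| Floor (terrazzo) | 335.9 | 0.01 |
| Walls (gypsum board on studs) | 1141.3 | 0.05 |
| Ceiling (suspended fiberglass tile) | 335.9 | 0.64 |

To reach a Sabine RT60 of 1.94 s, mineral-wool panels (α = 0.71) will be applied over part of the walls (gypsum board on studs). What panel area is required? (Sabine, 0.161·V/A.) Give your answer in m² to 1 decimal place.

212.1

Summing Sᵢαᵢ: 3.359 + 57.065 + 214.976 → A₁ = 275.400 sabins.
V = 5005.208 m³. Target absorption A₂ = 0.161 × 5005.208 / 1.94 = 415.381 sabins.
Absorption to add: 415.381 − 275.400 = 139.981 sabins.
Each m² of panel replacing the walls (gypsum board on studs) adds (0.71 − 0.05) = 0.66 sabins.
Area = ΔA/Δα = 139.981/0.66 = 212.1 m².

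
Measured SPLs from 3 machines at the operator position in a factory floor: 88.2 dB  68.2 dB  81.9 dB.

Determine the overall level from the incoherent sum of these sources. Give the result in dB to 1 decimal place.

89.1 dB

Converting to relative power and adding: 10^(88.2/10) + 10^(68.2/10) + 10^(81.9/10) = 8.222e+08.
Back to dB: 10·log₁₀ Σ = 89.1 dB.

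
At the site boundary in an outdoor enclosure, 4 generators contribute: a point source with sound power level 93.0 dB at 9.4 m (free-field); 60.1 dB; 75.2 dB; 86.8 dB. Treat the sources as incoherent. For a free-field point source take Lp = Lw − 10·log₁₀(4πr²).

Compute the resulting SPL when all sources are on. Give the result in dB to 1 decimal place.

87.1 dB

Source at 9.4 m: Lp = 93.0 − 10·log₁₀(4π·9.4²) = 93.0 − 10·log₁₀(1110.365) = 62.5 dB.
Σ 10^(Lᵢ/10) = 5.145e+08.
L_total = 10·log₁₀(5.145e+08) = 87.1 dB.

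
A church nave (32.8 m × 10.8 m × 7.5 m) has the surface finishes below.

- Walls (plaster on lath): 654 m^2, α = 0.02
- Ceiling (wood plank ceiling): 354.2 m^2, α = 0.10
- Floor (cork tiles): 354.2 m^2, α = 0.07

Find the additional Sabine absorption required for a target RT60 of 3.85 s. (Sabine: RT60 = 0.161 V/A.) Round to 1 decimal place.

37.8 sabins

Total absorption A₁ = 654*0.02 + 354.2*0.10 + 354.2*0.07
  = 13.080 + 35.420 + 24.794 = 73.294 m^2 sabins.
V = 2656.8 m³. Required absorption A₂ = 0.161 × 2656.8 / 3.85 = 111.103 sabins.
ΔA = A₂ − A₁ = 111.103 − 73.294 = 37.8 sabins.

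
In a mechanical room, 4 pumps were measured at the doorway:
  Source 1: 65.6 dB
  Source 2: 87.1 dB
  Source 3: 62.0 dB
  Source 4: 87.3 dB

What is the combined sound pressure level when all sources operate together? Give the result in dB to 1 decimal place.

Σ 10^(Lᵢ/10) = 1.055e+09.
Combined level = 10 log₁₀(1.055e+09) = 90.2 dB.

90.2 dB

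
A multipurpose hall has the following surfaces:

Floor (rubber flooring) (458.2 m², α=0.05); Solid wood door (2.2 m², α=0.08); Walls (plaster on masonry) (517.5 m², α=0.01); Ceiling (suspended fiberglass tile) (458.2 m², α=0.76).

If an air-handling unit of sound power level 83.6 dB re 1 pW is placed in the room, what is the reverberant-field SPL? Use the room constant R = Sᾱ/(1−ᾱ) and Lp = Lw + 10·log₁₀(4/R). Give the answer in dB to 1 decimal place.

62.5 dB

A = 376.493 sabins; S = 1436.1 m².
ᾱ = 0.2622, so room constant R = A/(1−ᾱ) = 510.291 m².
Lp = 83.6 + 10·log₁₀(4/510.291) = 83.6 + (-21.06) = 62.5 dB.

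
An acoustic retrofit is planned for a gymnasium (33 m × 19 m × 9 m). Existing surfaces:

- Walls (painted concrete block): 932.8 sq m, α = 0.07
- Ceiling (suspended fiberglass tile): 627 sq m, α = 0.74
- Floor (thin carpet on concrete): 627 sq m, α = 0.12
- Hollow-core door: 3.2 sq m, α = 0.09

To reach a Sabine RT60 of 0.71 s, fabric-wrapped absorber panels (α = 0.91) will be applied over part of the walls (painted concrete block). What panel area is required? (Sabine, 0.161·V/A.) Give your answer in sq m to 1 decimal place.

803.3

Total absorption A₁ = 932.8·0.07 + 627·0.74 + 627·0.12 + 3.2·0.09
  = 65.296 + 463.980 + 75.240 + 0.288 = 604.804 sq m sabins.
Required A₂ = 0.161·5643/0.71 = 1279.610 sabins.
ΔA needed = 1279.610 − 604.804 = 674.806 sabins.
Each sq m of panel replacing the walls (painted concrete block) adds (0.91 − 0.07) = 0.84 sabins.
Panel area = 674.806 / 0.84 = 803.3 sq m.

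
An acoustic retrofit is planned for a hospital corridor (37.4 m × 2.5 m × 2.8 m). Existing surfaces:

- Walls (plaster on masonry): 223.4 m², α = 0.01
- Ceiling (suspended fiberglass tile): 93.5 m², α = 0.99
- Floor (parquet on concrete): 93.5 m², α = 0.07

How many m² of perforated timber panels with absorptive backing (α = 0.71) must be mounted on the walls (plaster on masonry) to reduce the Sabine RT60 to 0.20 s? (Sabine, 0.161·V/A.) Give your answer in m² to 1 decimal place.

156.3

Equivalent absorption area: A₁ = 223.4×0.01 + 93.5×0.99 + 93.5×0.07 = 101.344 m².
V = 261.8 m³. Target absorption A₂ = 0.161 × 261.8 / 0.20 = 210.749 sabins.
Absorption to add: 210.749 − 101.344 = 109.405 sabins.
Each m² of panel replacing the walls (plaster on masonry) adds (0.71 − 0.01) = 0.70 sabins.
Area = ΔA/Δα = 109.405/0.70 = 156.3 m².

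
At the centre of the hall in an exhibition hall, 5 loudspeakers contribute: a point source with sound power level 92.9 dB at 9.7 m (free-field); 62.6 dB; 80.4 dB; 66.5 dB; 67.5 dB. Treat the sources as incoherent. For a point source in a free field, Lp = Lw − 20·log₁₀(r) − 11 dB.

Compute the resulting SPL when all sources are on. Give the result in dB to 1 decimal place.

Source at 9.7 m: Lp = 92.9 − 20·log₁₀(9.7) − 11 = 62.2 dB.
Sum in the linear (power) domain: Σ 10^(Lᵢ/10) = 10^(62.2/10) + 10^(62.6/10) + 10^(80.4/10) + 10^(66.5/10) + 10^(67.5/10) = 1.232e+08.
L_total = 10·log₁₀(1.232e+08) = 80.9 dB.

80.9 dB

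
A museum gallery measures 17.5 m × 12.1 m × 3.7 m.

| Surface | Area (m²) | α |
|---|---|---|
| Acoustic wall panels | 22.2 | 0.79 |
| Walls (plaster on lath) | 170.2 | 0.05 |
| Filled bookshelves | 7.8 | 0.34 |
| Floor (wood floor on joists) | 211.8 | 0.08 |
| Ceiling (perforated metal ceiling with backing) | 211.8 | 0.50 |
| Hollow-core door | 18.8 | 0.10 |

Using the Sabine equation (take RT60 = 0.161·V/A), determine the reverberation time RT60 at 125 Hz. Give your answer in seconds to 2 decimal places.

Total absorption A = 22.2*0.79 + 170.2*0.05 + 7.8*0.34 + 211.8*0.08 + 211.8*0.50 + 18.8*0.10
  = 17.538 + 8.510 + 2.652 + 16.944 + 105.900 + 1.880 = 153.424 m² sabins.
Volume V = 17.5 × 12.1 × 3.7 = 783.475 m³.
RT60 = 0.161 · V / A = 0.161 × 783.475 / 153.424 = 0.82 s.

0.82 sec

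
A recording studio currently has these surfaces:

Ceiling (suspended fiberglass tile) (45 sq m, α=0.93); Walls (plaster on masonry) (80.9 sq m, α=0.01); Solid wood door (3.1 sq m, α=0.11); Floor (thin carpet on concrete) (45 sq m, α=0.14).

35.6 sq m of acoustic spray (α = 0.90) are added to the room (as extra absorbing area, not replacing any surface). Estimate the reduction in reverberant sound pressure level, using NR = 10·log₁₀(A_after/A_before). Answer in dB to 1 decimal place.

Summing Sᵢαᵢ: 41.850 + 0.809 + 0.341 + 6.300 → A_before = 49.300 sabins.
Added absorption = 35.6 × 0.90 = 32.040 sabins.
New total A_after = 81.340 sabins.
NR = 10·log₁₀(81.340/49.300) = 2.2 dB.

2.2 dB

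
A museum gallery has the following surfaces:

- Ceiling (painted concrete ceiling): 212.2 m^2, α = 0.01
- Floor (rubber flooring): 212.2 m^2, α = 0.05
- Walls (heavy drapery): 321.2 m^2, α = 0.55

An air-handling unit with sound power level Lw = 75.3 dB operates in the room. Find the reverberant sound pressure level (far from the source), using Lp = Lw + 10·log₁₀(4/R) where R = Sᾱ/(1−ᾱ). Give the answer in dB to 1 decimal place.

57.3 dB

A = 189.392 sabins; S = 745.6 m^2.
ᾱ = 0.2540, so room constant R = A/(1−ᾱ) = 253.877 m^2.
Lp = 75.3 + 10·log₁₀(4/253.877) = 75.3 + (-18.03) = 57.3 dB.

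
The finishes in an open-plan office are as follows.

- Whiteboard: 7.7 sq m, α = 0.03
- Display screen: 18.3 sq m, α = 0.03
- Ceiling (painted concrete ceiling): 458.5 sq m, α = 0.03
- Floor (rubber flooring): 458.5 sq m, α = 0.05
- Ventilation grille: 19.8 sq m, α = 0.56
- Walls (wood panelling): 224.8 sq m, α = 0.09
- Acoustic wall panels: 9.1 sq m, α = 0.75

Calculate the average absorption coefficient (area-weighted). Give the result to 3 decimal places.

0.063

Total surface area S = 1196.7 sq m.
A = 7.7·0.03 + 18.3·0.03 + 458.5·0.03 + 458.5·0.05 + 19.8·0.56 + 224.8·0.09 + 9.1·0.75 = 75.605 sabins.
ᾱ = A/S = 0.063.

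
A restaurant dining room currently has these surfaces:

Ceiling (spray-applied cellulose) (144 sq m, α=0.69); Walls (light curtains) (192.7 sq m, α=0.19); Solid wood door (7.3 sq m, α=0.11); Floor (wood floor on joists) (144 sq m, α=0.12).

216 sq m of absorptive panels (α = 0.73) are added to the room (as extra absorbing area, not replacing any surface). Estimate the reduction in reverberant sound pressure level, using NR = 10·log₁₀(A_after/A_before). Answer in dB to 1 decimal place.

3.1 dB

Total absorption A_before = 144*0.69 + 192.7*0.19 + 7.3*0.11 + 144*0.12
  = 99.360 + 36.613 + 0.803 + 17.280 = 154.056 sq m sabins.
Added absorption = 216 × 0.73 = 157.680 sabins.
New total A_after = 311.736 sabins.
NR = 10·log₁₀(311.736/154.056) = 3.1 dB.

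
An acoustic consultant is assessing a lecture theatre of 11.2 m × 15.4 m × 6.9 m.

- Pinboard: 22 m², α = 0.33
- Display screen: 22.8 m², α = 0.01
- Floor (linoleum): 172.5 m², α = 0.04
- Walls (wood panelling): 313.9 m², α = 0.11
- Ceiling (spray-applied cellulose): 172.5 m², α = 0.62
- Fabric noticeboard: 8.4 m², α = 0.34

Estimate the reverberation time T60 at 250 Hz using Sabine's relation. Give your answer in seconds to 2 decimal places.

Summing Sᵢαᵢ: 7.260 + 0.228 + 6.900 + 34.529 + 106.950 + 2.856 → A = 158.723 sabins.
V = 11.2·15.4·6.9 = 1190.112 m³.
RT60 = 0.161 · V / A = 0.161 × 1190.112 / 158.723 = 1.21 s.

1.21 s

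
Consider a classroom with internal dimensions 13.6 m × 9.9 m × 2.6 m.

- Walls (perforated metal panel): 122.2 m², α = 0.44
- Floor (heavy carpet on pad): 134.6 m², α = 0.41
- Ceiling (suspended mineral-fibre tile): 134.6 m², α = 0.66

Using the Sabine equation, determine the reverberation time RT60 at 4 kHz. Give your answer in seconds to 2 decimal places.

Total absorption A = 122.2·0.44 + 134.6·0.41 + 134.6·0.66
  = 53.768 + 55.186 + 88.836 = 197.790 m² sabins.
V = 13.6·9.9·2.6 = 350.064 m³.
Sabine: RT60 = 0.161 × 350.064 / 197.790 = 0.28 s.

0.28 sec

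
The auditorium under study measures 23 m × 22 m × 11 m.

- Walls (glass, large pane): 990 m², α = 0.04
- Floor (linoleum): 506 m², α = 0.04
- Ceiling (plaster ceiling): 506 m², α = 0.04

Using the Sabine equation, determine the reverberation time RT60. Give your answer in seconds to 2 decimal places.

11.19 s

Equivalent absorption area: A = 990×0.04 + 506×0.04 + 506×0.04 = 80.080 m².
Room volume: 5566 m³.
RT60 = 0.161 · V / A = 0.161 × 5566 / 80.080 = 11.19 s.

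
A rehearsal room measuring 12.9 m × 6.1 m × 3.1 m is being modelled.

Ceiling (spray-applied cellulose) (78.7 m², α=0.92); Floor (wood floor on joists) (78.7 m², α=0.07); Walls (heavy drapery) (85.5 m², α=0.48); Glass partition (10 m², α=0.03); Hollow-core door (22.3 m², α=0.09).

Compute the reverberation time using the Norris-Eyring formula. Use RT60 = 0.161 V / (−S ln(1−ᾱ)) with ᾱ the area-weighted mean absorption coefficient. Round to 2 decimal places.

S = Σ Sᵢ = 275.2 m².
Σ(Sᵢαᵢ) = 78.7×0.92 + 78.7×0.07 + 85.5×0.48 + 10×0.03 + 22.3×0.09 = 121.260.
Mean coefficient ᾱ = A/S = 0.4406.
−S·ln(1−ᾱ) = −275.2 × ln(1 − 0.4406) = 159.861.
V = 12.9 × 6.1 × 3.1 = 243.939 m³.
T = 0.161·V/[−S·ln(1−ᾱ)] = 0.161·243.939/159.861 = 0.25 s.

0.25 seconds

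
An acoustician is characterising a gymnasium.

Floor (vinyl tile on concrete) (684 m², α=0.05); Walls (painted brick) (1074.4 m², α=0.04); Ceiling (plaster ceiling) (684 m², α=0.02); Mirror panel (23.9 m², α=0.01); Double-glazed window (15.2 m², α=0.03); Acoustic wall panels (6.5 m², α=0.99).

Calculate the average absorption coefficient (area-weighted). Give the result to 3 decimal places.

0.039

S = Σ Sᵢ = 684 + 1074.4 + 684 + 23.9 + 15.2 + 6.5 = 2488.0 m².
Weighted sum Σ Sα = 97.986.
ᾱ = A/S = 0.039.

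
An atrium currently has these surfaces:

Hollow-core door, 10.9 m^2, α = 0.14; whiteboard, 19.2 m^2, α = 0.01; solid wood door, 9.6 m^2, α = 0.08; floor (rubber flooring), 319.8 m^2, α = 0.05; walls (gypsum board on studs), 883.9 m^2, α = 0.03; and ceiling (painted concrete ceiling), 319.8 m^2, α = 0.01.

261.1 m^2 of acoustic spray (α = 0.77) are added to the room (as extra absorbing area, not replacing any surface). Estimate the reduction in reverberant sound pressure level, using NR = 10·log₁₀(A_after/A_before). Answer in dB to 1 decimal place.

7.1 dB

Equivalent absorption area: A_before = 10.9*0.14 + 19.2*0.01 + 9.6*0.08 + 319.8*0.05 + 883.9*0.03 + 319.8*0.01 = 48.191 m^2.
Added absorption = 261.1 × 0.77 = 201.047 sabins.
A_after = 48.191 + 201.047 = 249.238 sabins.
Reduction = 10 log₁₀(A_after/A_before) = 10 log₁₀(5.1719) = 7.1 dB.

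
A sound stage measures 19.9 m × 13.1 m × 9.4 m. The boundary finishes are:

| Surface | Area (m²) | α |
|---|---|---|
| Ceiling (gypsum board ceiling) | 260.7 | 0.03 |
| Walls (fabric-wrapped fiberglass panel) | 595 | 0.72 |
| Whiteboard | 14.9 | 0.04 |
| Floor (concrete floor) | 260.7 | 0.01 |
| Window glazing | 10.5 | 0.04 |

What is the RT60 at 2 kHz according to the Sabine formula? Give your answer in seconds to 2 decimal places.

0.90 sec

A = Σ Sᵢαᵢ = 260.7·0.03 + 595·0.72 + 14.9·0.04 + 260.7·0.01 + 10.5·0.04 = 439.844 sabins.
Volume V = 19.9 × 13.1 × 9.4 = 2450.486 m³.
T = 0.161 V/A = 0.161·2450.486/439.844 = 0.90 s.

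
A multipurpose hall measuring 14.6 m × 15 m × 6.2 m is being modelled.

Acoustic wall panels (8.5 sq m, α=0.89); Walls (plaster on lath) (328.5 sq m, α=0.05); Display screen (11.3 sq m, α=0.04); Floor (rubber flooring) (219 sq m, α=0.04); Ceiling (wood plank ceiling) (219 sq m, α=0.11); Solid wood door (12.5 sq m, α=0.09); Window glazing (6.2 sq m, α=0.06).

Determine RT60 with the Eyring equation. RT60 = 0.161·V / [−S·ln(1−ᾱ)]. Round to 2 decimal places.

Total surface area S = 8.5 + 328.5 + 11.3 + 219 + 219 + 12.5 + 6.2 = 805.0 sq m.
Absorption A = 8.5×0.89 + 328.5×0.05 + 11.3×0.04 + 219×0.04 + 219×0.11 + 12.5×0.09 + 6.2×0.06 = 58.789 sabins.
Mean coefficient ᾱ = A/S = 0.0730.
−S·ln(1−ᾱ) = −805.0 × ln(1 − 0.0730) = 61.020.
V = 14.6 × 15 × 6.2 = 1357.8 m³.
T = 0.161·V/[−S·ln(1−ᾱ)] = 0.161·1357.8/61.020 = 3.58 s.

3.58 s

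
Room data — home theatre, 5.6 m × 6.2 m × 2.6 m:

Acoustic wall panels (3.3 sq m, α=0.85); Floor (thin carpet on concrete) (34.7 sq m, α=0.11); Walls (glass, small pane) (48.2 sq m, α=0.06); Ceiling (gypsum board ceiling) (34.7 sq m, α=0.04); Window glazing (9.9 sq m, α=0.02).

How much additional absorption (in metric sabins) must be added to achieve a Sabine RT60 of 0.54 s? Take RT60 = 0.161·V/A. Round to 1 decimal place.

15.8 sabins

Total absorption A₁ = 3.3·0.85 + 34.7·0.11 + 48.2·0.06 + 34.7·0.04 + 9.9·0.02
  = 2.805 + 3.817 + 2.892 + 1.388 + 0.198 = 11.100 sq m sabins.
For T = 0.54 s, need A₂ = 0.161·V/T = 0.161·90.272/0.54 = 26.914 sabins.
ΔA = A₂ − A₁ = 26.914 − 11.100 = 15.8 sabins.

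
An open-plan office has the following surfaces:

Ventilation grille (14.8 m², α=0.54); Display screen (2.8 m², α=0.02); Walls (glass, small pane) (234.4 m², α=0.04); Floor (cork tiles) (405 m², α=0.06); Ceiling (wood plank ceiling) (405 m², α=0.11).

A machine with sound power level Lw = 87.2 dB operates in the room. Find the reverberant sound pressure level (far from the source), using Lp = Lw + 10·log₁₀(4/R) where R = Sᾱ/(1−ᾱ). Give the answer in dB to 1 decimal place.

A = 86.274 sabins; S = 1062.0 m².
ᾱ = 86.274/1062.0 = 0.0812; R = Sᾱ/(1−ᾱ) = 86.274/(1−0.0812) = 93.899 m².
Lp = 87.2 + 10·log₁₀(4/93.899) = 87.2 + (-13.71) = 73.5 dB.

73.5 dB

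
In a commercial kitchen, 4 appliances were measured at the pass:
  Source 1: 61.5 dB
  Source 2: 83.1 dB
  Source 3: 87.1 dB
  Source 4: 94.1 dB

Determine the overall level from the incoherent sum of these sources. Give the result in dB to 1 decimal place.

95.2 dB

Sum in the linear (power) domain: Σ 10^(Lᵢ/10) = 10^(61.5/10) + 10^(83.1/10) + 10^(87.1/10) + 10^(94.1/10) = 3.289e+09.
L_total = 10·log₁₀(3.289e+09) = 95.2 dB.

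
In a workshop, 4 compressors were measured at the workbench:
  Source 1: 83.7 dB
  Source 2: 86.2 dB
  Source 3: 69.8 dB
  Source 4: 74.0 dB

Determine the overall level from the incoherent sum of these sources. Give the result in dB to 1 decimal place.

Sum in the linear (power) domain: Σ 10^(Lᵢ/10) = 10^(83.7/10) + 10^(86.2/10) + 10^(69.8/10) + 10^(74.0/10) = 6.86e+08.
L_total = 10·log₁₀(6.86e+08) = 88.4 dB.

88.4 dB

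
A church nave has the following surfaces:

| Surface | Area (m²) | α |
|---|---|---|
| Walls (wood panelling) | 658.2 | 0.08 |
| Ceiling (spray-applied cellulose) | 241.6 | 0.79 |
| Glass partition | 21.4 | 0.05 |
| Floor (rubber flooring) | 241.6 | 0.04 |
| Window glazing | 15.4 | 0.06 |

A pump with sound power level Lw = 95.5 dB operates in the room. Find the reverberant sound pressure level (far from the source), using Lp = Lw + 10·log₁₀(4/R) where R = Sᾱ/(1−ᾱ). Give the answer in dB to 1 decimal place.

76.4 dB

Σ(Sᵢαᵢ) = 658.2×0.08 + 241.6×0.79 + 21.4×0.05 + 241.6×0.04 + 15.4×0.06 = 255.178; total area S = 1178.2 m².
ᾱ = 255.178/1178.2 = 0.2166; R = Sᾱ/(1−ᾱ) = 255.178/(1−0.2166) = 325.731 m².
Lp = Lw + 10 log₁₀(4/R) = 95.5 -19.11 = 76.4 dB.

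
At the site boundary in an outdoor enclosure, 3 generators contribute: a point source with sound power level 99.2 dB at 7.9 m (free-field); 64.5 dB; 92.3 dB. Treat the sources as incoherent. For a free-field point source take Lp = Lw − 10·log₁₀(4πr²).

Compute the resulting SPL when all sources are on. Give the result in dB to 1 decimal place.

Source at 7.9 m: Lp = 99.2 − 10·log₁₀(4π·7.9²) = 99.2 − 10·log₁₀(784.267) = 70.3 dB.
Converting to relative power and adding: 10^(70.3/10) + 10^(64.5/10) + 10^(92.3/10) = 1.712e+09.
Combined level = 10 log₁₀(1.712e+09) = 92.3 dB.

92.3 dB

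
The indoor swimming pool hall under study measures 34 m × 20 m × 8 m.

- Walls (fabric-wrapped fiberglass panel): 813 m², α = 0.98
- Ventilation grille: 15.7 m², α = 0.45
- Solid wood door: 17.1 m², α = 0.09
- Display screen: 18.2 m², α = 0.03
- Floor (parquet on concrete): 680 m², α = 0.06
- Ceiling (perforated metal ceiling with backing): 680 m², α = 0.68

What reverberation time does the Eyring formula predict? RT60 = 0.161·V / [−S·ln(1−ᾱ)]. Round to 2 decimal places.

Total surface area S = 813 + 15.7 + 17.1 + 18.2 + 680 + 680 = 2224.0 m².
Σ(Sᵢαᵢ) = 813·0.98 + 15.7·0.45 + 17.1·0.09 + 18.2·0.03 + 680·0.06 + 680·0.68 = 1309.090.
Mean coefficient ᾱ = A/S = 0.5886.
−S·ln(1−ᾱ) = −2224.0 × ln(1 − 0.5886) = 1975.333.
V = 34 × 20 × 8 = 5440 m³.
RT60 = 0.161 × 5440 / 1975.333 = 0.44 s.

0.44 seconds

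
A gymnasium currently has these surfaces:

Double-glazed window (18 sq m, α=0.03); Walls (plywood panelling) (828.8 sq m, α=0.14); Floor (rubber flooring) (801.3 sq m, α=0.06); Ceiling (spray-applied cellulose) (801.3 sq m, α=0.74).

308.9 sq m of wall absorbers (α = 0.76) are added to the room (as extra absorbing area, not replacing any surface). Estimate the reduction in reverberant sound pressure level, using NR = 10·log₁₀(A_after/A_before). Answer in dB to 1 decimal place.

Total absorption A_before = 18*0.03 + 828.8*0.14 + 801.3*0.06 + 801.3*0.74
  = 0.540 + 116.032 + 48.078 + 592.962 = 757.612 sq m sabins.
Treatment contributes 308.9·0.76 = 234.764 sabins.
A_after = 757.612 + 234.764 = 992.376 sabins.
Reduction = 10 log₁₀(A_after/A_before) = 10 log₁₀(1.3099) = 1.2 dB.

1.2 dB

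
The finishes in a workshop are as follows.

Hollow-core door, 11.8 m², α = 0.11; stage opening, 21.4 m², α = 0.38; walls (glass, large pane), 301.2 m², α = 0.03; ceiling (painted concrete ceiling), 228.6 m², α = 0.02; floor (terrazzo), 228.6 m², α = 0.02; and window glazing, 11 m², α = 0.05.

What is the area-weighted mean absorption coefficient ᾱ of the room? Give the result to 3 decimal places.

Total surface area S = 802.6 m².
A = 11.8×0.11 + 21.4×0.38 + 301.2×0.03 + 228.6×0.02 + 228.6×0.02 + 11×0.05 = 28.160 sabins.
ᾱ = A/S = 0.035.

0.035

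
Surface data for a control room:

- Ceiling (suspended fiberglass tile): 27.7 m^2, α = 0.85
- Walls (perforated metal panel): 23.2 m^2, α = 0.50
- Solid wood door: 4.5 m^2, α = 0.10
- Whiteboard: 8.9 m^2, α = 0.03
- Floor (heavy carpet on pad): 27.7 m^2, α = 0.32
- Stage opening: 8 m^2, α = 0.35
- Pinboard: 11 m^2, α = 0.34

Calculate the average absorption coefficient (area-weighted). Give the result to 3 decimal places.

0.462

S = Σ Sᵢ = 27.7 + 23.2 + 4.5 + 8.9 + 27.7 + 8 + 11 = 111.0 m^2.
Weighted sum Σ Sα = 51.266.
ᾱ = 51.266 / 111.0 = 0.462.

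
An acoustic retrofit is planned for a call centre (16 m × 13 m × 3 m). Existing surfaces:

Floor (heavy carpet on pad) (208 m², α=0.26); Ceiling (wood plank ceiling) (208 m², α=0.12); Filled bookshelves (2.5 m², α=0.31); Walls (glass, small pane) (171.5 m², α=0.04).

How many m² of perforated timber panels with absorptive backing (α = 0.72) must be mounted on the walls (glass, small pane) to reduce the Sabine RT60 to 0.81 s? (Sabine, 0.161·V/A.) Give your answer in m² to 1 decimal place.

54.9

A₁ = Σ Sᵢαᵢ = 208*0.26 + 208*0.12 + 2.5*0.31 + 171.5*0.04 = 86.675 sabins.
V = 624 m³. Target absorption A₂ = 0.161 × 624 / 0.81 = 124.030 sabins.
Absorption to add: 124.030 − 86.675 = 37.355 sabins.
Net gain per m²: Δα = 0.72 − 0.04 = 0.68.
Panel area = 37.355 / 0.68 = 54.9 m².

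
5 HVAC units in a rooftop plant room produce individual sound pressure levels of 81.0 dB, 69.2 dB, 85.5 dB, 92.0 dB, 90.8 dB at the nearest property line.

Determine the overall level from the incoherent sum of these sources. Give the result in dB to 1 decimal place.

Converting to relative power and adding: 10^(81.0/10) + 10^(69.2/10) + 10^(85.5/10) + 10^(92.0/10) + 10^(90.8/10) = 3.276e+09.
L_total = 10·log₁₀(3.276e+09) = 95.2 dB.

95.2 dB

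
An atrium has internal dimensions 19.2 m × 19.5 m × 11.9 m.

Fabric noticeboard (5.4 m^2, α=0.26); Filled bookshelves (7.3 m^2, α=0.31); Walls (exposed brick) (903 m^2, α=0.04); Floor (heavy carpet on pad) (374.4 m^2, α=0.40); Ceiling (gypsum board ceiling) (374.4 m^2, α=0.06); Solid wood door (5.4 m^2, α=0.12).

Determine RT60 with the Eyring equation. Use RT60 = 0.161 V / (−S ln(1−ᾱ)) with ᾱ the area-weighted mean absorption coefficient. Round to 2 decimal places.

Total surface area S = 5.4 + 7.3 + 903 + 374.4 + 374.4 + 5.4 = 1669.9 m^2.
Σ(Sᵢαᵢ) = 5.4·0.26 + 7.3·0.31 + 903·0.04 + 374.4·0.40 + 374.4·0.06 + 5.4·0.12 = 212.659.
ᾱ = 212.659 / 1669.9 = 0.1273.
−S·ln(1−ᾱ) = −1669.9 × ln(1 − 0.1273) = 227.379.
V = 19.2 × 19.5 × 11.9 = 4455.36 m³.
T = 0.161·V/[−S·ln(1−ᾱ)] = 0.161·4455.36/227.379 = 3.15 s.

3.15 s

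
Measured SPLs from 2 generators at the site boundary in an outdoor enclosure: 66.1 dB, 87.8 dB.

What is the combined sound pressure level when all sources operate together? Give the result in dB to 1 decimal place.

87.8 dB

Sum in the linear (power) domain: Σ 10^(Lᵢ/10) = 10^(66.1/10) + 10^(87.8/10) = 6.066e+08.
Combined level = 10 log₁₀(6.066e+08) = 87.8 dB.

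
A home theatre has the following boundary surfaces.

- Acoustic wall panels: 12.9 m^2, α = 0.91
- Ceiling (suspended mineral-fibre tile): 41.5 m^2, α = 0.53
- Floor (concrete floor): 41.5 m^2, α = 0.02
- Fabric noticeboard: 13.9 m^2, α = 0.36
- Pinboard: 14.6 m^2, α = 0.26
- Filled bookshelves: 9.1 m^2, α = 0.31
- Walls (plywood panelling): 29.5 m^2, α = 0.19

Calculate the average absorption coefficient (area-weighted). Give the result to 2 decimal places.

Total surface area S = 163.0 m^2.
Σ(Sᵢαᵢ) = 12.9·0.91 + 41.5·0.53 + 41.5·0.02 + 13.9·0.36 + 14.6·0.26 + 9.1·0.31 + 29.5·0.19 = 51.790.
ᾱ = A/S = 0.32.

0.32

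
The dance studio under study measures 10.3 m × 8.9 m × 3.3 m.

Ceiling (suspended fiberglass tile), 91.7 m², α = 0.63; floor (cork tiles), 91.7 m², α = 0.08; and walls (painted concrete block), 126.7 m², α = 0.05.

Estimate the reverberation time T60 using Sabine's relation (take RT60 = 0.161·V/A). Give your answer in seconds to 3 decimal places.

0.682 s

Equivalent absorption area: A = 91.7·0.63 + 91.7·0.08 + 126.7·0.05 = 71.442 m².
V = 10.3·8.9·3.3 = 302.511 m³.
RT60 = 0.161 · V / A = 0.161 × 302.511 / 71.442 = 0.682 s.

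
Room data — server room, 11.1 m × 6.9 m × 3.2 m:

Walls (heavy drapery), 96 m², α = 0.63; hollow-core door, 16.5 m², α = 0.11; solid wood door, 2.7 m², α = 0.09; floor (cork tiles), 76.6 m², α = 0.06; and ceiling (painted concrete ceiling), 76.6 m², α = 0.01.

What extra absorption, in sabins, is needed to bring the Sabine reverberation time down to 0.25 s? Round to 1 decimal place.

A₁ = Σ Sᵢαᵢ = 96*0.63 + 16.5*0.11 + 2.7*0.09 + 76.6*0.06 + 76.6*0.01 = 67.900 sabins.
V = 245.088 m³. Required absorption A₂ = 0.161 × 245.088 / 0.25 = 157.837 sabins.
Shortfall: 157.837 − 67.900 = 89.9 sabins.

89.9 sabins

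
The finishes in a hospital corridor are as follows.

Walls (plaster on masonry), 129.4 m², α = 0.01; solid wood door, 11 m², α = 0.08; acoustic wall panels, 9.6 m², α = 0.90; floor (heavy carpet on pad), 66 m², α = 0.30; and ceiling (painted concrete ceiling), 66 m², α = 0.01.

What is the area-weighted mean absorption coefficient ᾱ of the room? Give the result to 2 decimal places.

0.11

S = Σ Sᵢ = 129.4 + 11 + 9.6 + 66 + 66 = 282.0 m².
A = 129.4*0.01 + 11*0.08 + 9.6*0.90 + 66*0.30 + 66*0.01 = 31.274 sabins.
ᾱ = 31.274 / 282.0 = 0.11.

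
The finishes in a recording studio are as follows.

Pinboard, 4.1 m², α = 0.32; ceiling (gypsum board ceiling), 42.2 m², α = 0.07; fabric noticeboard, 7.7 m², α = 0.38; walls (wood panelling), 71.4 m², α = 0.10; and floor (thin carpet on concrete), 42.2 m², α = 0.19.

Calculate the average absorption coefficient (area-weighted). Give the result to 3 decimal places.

S = Σ Sᵢ = 4.1 + 42.2 + 7.7 + 71.4 + 42.2 = 167.6 m².
A = 4.1*0.32 + 42.2*0.07 + 7.7*0.38 + 71.4*0.10 + 42.2*0.19 = 22.350 sabins.
ᾱ = A/S = 0.133.

0.133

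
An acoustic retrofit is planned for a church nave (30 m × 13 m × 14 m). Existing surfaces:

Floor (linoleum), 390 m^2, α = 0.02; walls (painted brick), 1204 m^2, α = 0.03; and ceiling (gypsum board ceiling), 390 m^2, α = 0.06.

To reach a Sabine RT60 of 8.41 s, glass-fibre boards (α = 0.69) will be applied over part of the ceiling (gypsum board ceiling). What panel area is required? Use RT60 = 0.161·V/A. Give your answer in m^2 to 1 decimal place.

A₁ = Σ Sᵢαᵢ = 390*0.02 + 1204*0.03 + 390*0.06 = 67.320 sabins.
Required A₂ = 0.161·5460/8.41 = 104.526 sabins.
ΔA needed = 104.526 − 67.320 = 37.206 sabins.
Each m^2 of panel replacing the ceiling (gypsum board ceiling) adds (0.69 − 0.06) = 0.63 sabins.
Area = ΔA/Δα = 37.206/0.63 = 59.1 m^2.

59.1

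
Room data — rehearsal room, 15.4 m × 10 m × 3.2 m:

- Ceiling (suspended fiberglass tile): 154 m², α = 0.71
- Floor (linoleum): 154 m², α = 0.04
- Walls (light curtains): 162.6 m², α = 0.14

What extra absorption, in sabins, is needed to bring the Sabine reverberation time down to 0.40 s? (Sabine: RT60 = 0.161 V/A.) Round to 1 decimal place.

Total absorption A₁ = 154*0.71 + 154*0.04 + 162.6*0.14
  = 109.340 + 6.160 + 22.764 = 138.264 m² sabins.
V = 492.8 m³. Required absorption A₂ = 0.161 × 492.8 / 0.40 = 198.352 sabins.
Additional absorption ΔA = 198.352 − 138.264 = 60.1 sabins.

60.1 sabins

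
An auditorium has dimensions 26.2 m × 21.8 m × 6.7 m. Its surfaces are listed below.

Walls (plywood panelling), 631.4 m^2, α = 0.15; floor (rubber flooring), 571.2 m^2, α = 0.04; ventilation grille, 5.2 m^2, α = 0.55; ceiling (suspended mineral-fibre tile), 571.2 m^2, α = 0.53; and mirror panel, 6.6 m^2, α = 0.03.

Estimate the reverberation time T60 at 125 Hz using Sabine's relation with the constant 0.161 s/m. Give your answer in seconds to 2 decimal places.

1.46 sec

A = Σ Sᵢαᵢ = 631.4×0.15 + 571.2×0.04 + 5.2×0.55 + 571.2×0.53 + 6.6×0.03 = 423.352 sabins.
Volume V = 26.2 × 21.8 × 6.7 = 3826.772 m³.
RT60 = 0.161 · V / A = 0.161 × 3826.772 / 423.352 = 1.46 s.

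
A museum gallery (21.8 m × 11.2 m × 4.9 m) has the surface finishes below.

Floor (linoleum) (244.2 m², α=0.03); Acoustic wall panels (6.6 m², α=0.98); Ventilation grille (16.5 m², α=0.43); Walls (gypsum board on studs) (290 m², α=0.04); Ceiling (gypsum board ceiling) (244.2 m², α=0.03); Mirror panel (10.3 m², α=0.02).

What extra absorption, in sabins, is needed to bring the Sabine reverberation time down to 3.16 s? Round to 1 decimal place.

Total absorption A₁ = 244.2*0.03 + 6.6*0.98 + 16.5*0.43 + 290*0.04 + 244.2*0.03 + 10.3*0.02
  = 7.326 + 6.468 + 7.095 + 11.600 + 7.326 + 0.206 = 40.021 m² sabins.
V = 1196.384 m³. Required absorption A₂ = 0.161 × 1196.384 / 3.16 = 60.955 sabins.
Additional absorption ΔA = 60.955 − 40.021 = 20.9 sabins.

20.9 sabins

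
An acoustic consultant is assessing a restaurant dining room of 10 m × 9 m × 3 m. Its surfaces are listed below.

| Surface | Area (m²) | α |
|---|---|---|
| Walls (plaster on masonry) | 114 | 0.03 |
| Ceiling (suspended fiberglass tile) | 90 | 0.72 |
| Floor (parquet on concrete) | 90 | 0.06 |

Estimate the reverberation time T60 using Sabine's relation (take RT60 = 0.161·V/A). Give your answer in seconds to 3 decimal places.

A = Σ Sᵢαᵢ = 114×0.03 + 90×0.72 + 90×0.06 = 73.620 sabins.
Volume V = 10 × 9 × 3 = 270 m³.
Sabine: RT60 = 0.161 × 270 / 73.620 = 0.590 s.

0.590 s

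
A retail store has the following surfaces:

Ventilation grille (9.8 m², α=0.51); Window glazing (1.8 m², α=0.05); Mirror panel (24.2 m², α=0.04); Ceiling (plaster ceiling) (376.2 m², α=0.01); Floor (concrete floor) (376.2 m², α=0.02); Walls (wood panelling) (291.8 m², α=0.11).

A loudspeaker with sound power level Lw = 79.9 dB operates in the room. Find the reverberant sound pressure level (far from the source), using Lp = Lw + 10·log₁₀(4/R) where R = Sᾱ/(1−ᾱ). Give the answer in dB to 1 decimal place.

Σ(Sᵢαᵢ) = 9.8×0.51 + 1.8×0.05 + 24.2×0.04 + 376.2×0.01 + 376.2×0.02 + 291.8×0.11 = 49.440; total area S = 1080.0 m².
ᾱ = 49.440/1080.0 = 0.0458; R = Sᾱ/(1−ᾱ) = 49.440/(1−0.0458) = 51.813 m².
Lp = 79.9 + 10·log₁₀(4/51.813) = 79.9 + (-11.12) = 68.8 dB.

68.8 dB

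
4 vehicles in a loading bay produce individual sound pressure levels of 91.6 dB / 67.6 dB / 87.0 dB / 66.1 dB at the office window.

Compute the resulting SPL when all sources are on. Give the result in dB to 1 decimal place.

Σ 10^(Lᵢ/10) = 1.956e+09.
L_total = 10·log₁₀(1.956e+09) = 92.9 dB.

92.9 dB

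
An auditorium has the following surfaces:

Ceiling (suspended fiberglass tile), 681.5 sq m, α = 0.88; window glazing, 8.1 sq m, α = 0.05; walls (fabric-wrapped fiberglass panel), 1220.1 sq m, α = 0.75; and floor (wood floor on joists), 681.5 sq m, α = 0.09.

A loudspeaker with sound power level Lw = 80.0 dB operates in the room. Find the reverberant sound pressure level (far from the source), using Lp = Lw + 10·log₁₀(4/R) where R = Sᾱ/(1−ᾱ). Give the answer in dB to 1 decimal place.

50.0 dB

A = 1576.535 sabins; S = 2591.2 sq m.
ᾱ = 1576.535/2591.2 = 0.6084; R = Sᾱ/(1−ᾱ) = 1576.535/(1−0.6084) = 4025.881 sq m.
Lp = 80.0 + 10·log₁₀(4/4025.881) = 80.0 + (-30.03) = 50.0 dB.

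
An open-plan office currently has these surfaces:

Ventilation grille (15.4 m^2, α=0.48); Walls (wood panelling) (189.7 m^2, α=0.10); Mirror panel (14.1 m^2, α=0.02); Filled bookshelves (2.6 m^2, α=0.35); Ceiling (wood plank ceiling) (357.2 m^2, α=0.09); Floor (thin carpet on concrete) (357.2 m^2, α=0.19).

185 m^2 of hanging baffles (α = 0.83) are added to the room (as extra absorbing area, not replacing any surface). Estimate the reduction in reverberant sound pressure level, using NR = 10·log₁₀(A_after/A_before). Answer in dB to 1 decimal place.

3.4 dB

Total absorption A_before = 15.4*0.48 + 189.7*0.10 + 14.1*0.02 + 2.6*0.35 + 357.2*0.09 + 357.2*0.19
  = 7.392 + 18.970 + 0.282 + 0.910 + 32.148 + 67.868 = 127.570 m^2 sabins.
Treatment contributes 185·0.83 = 153.550 sabins.
A_after = 127.570 + 153.550 = 281.120 sabins.
NR = 10·log₁₀(281.120/127.570) = 3.4 dB.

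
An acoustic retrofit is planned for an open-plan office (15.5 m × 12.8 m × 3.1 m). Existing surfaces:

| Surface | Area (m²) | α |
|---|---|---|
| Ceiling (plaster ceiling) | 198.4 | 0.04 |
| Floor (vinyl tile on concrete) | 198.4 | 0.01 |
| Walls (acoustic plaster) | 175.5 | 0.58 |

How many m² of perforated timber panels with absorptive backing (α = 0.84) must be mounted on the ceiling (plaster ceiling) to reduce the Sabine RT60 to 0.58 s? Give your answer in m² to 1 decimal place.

73.8

Total absorption A₁ = 198.4·0.04 + 198.4·0.01 + 175.5·0.58
  = 7.936 + 1.984 + 101.790 = 111.710 m² sabins.
V = 615.04 m³. Target absorption A₂ = 0.161 × 615.04 / 0.58 = 170.727 sabins.
Absorption to add: 170.727 − 111.710 = 59.017 sabins.
Each m² of panel replacing the ceiling (plaster ceiling) adds (0.84 − 0.04) = 0.80 sabins.
Area = ΔA/Δα = 59.017/0.80 = 73.8 m².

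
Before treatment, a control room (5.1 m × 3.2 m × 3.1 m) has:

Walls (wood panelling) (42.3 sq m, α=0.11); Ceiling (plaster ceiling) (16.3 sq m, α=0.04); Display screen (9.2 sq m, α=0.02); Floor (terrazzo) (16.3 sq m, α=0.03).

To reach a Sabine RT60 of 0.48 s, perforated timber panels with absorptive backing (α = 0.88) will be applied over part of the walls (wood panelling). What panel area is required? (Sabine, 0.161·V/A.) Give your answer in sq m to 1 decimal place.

A₁ = Σ Sᵢαᵢ = 42.3·0.11 + 16.3·0.04 + 9.2·0.02 + 16.3·0.03 = 5.978 sabins.
V = 50.592 m³. Target absorption A₂ = 0.161 × 50.592 / 0.48 = 16.969 sabins.
ΔA needed = 16.969 − 5.978 = 10.991 sabins.
Net gain per sq m: Δα = 0.88 − 0.11 = 0.77.
Panel area = 10.991 / 0.77 = 14.3 sq m.

14.3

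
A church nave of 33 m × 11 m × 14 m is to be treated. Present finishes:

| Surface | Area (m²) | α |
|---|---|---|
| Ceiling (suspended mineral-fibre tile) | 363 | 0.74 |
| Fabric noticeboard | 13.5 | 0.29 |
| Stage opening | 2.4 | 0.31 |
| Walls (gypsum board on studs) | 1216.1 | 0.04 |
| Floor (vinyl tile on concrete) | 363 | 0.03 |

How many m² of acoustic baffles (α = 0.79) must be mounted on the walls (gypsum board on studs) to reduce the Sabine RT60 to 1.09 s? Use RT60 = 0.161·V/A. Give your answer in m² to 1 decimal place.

557.1

A₁ = Σ Sᵢαᵢ = 363×0.74 + 13.5×0.29 + 2.4×0.31 + 1216.1×0.04 + 363×0.03 = 332.813 sabins.
V = 5082 m³. Target absorption A₂ = 0.161 × 5082 / 1.09 = 750.644 sabins.
ΔA needed = 750.644 − 332.813 = 417.831 sabins.
Each m² of panel replacing the walls (gypsum board on studs) adds (0.79 − 0.04) = 0.75 sabins.
Panel area = 417.831 / 0.75 = 557.1 m².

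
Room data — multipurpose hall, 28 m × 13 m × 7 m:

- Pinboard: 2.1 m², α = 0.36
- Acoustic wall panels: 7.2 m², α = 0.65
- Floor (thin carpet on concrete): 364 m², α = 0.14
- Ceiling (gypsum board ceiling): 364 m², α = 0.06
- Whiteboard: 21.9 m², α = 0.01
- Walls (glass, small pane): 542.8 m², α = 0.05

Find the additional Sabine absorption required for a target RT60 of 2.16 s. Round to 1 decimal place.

84.3 sabins

Summing Sᵢαᵢ: 0.756 + 4.680 + 50.960 + 21.840 + 0.219 + 27.140 → A₁ = 105.595 sabins.
Target A₂ = 0.161·2548/2.16 = 189.920 sabins (V = 2548 m³).
Additional absorption ΔA = 189.920 − 105.595 = 84.3 sabins.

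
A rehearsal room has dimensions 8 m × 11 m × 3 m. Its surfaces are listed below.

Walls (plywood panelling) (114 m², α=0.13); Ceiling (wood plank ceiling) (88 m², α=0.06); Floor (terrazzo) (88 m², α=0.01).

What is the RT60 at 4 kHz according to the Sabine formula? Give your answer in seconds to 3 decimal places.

2.026 sec

Summing Sᵢαᵢ: 14.820 + 5.280 + 0.880 → A = 20.980 sabins.
V = 8·11·3 = 264 m³.
Sabine: RT60 = 0.161 × 264 / 20.980 = 2.026 s.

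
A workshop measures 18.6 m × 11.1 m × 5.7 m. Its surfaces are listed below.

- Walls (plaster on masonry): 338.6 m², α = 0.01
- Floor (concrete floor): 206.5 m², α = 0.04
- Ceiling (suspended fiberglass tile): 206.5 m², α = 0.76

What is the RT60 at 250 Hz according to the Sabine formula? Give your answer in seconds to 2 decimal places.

1.12 seconds

A = Σ Sᵢαᵢ = 338.6×0.01 + 206.5×0.04 + 206.5×0.76 = 168.586 sabins.
Room volume: 1176.822 m³.
Sabine: RT60 = 0.161 × 1176.822 / 168.586 = 1.12 s.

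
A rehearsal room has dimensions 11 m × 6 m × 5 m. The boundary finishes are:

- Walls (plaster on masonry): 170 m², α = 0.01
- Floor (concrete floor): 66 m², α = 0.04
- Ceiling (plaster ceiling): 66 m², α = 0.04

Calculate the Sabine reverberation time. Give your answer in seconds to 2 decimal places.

Summing Sᵢαᵢ: 1.700 + 2.640 + 2.640 → A = 6.980 sabins.
V = 11·6·5 = 330 m³.
RT60 = 0.161 · V / A = 0.161 × 330 / 6.980 = 7.61 s.

7.61 sec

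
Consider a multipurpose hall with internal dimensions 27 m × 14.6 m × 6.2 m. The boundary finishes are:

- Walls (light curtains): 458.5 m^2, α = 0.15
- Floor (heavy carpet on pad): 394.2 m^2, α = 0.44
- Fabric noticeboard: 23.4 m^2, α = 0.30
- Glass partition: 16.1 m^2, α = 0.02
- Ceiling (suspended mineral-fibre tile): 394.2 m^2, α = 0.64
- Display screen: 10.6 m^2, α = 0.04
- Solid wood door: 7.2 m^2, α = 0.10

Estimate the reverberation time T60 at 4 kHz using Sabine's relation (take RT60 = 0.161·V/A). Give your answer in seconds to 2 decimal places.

0.78 seconds

Summing Sᵢαᵢ: 68.775 + 173.448 + 7.020 + 0.322 + 252.288 + 0.424 + 0.720 → A = 502.997 sabins.
V = 27·14.6·6.2 = 2444.04 m³.
T = 0.161 V/A = 0.161·2444.04/502.997 = 0.78 s.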